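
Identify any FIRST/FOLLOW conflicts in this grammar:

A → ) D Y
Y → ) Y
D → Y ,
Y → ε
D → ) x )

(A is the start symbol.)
A FIRST/FOLLOW conflict occurs when a non-terminal N has a nullable alternative N → β (β ⇒* ε) and another alternative N → α with FIRST(α) ∩ FOLLOW(N) ≠ ∅: on such a lookahead the parser cannot decide between expanding α and letting N vanish via β.

Nullable non-terminals: Y.

Y: nullable alternative(s) Y → ε; FOLLOW(Y) = { $, ',' }
  Y → ) Y: FIRST \ {ε} = { ')' } — disjoint from FOLLOW(Y)
  Y → ε: FIRST \ {ε} = { } — this is the only nullable alternative, skip

A, D have no nullable alternative, so no FIRST/FOLLOW check is needed there.

No FIRST/FOLLOW conflicts found.

Answer: No FIRST/FOLLOW conflicts.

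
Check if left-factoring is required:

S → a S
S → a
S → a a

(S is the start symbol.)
Left-factoring is needed when two productions for the same non-terminal
share a common prefix on the right-hand side.

Productions for S:
  S → a S
  S → a
  S → a a

Found common prefix 'a' in productions for S

Answer: Yes, S has productions with common prefix 'a'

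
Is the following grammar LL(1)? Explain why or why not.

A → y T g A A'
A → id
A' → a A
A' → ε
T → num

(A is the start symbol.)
No. Predict set conflict for A': { 'a' }

A grammar is LL(1) if for each non-terminal N with multiple productions, the predict sets of those productions are pairwise disjoint, where PREDICT(N → α) = (FIRST(α) \ {ε}) ∪ (FOLLOW(N) if α ⇒* ε).

Relevant sets:
  FOLLOW(A') = { $, 'a' }

For A:
  PREDICT(A → y T g A A') = { 'y' }
  PREDICT(A → id) = { 'id' }
For A':
  PREDICT(A' → a A) = { 'a' }
  PREDICT(A' → ε) = { $, 'a' }
T has a single production, so nothing to check there.

Conflict found: Predict set conflict for A': { 'a' }
The grammar is NOT LL(1).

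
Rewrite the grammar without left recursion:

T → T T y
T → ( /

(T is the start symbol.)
T is directly left-recursive. The standard transformation for
  A → A α₁ | ... | A α_m | β₁ | ... | β_n
is
  A  → β₁ A' | ... | β_n A'
  A' → α₁ A' | ... | α_m A' | ε

T → ( / becomes T → ( / T'
T → T T y becomes T' → T y T'
Add T' → ε

Resulting grammar:
T → ( / T'
T' → T y T'
T' → ε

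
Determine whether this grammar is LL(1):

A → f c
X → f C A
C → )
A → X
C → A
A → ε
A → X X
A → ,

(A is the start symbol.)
No. Predict set conflict for A: { 'f' }

Relevant sets:
  FIRST(X) = { 'f' }
  FIRST(A) = { ',', 'f', ε }
  FOLLOW(A) = { $, ',', 'f' }
  FOLLOW(C) = { $, ',', 'f' }

For A:
  PREDICT(A → f c) = { 'f' }
  PREDICT(A → X) = { 'f' }
  PREDICT(A → ε) = { $, ',', 'f' }
  PREDICT(A → X X) = { 'f' }
  PREDICT(A → ',') = { ',' }
For C:
  PREDICT(C → ')') = { ')' }
  PREDICT(C → A) = { $, ',', 'f' }
X has a single production, so nothing to check there.

Conflict found: Predict set conflict for A: { 'f' }
The grammar is NOT LL(1).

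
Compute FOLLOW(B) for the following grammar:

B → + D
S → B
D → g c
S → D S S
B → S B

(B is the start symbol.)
{ $, '+', 'g' }

To compute FOLLOW(B), find every occurrence of B on a right-hand side N → α B β: add FIRST(β) \ {ε}, and if β is empty or nullable also add FOLLOW(N). Iterate to a fixed point.

B is the start symbol, so $ ∈ FOLLOW(B).
In S → B: B is at the end, add FOLLOW(S)
In B → S B: B is at the end; this adds FOLLOW(B) to itself — nothing new

The FOLLOW sets referred to above (computed the same way, to a fixed point):
  FOLLOW(S) = { '+', 'g' }

Taking the union: FOLLOW(B) = { $, '+', 'g' }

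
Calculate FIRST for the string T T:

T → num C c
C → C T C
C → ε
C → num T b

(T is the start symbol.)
FIRST sets of the non-terminals involved (from the grammar, by fixed-point iteration):
  FIRST(T) = { 'num' }

To compute FIRST(T T), process the symbols left to right:
Symbol T is a non-terminal. Add FIRST(T) \ {ε} = { 'num' }
T is not nullable (ε ∉ FIRST(T)), so stop here.
FIRST(T T) = { 'num' }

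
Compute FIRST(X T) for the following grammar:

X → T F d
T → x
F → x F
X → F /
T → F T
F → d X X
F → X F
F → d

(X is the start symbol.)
{ 'd', 'x' }

FIRST sets of the non-terminals involved (from the grammar, by fixed-point iteration):
  FIRST(X) = { 'd', 'x' }

To compute FIRST(X T), process the symbols left to right:
Symbol X is a non-terminal. Add FIRST(X) \ {ε} = { 'd', 'x' }
X is not nullable (ε ∉ FIRST(X)), so stop here.
FIRST(X T) = { 'd', 'x' }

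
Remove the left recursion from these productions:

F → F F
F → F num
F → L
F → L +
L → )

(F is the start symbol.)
F is directly left-recursive. The standard transformation for
  A → A α₁ | ... | A α_m | β₁ | ... | β_n
is
  A  → β₁ A' | ... | β_n A'
  A' → α₁ A' | ... | α_m A' | ε

F → L becomes F → L F'
F → L + becomes F → L + F'
F → F F becomes F' → F F'
F → F num becomes F' → num F'
Add F' → ε

Productions for other non-terminals are unchanged:
  L → )

Resulting grammar:
F → L F'
F → L + F'
F' → F F'
F' → num F'
F' → ε
L → )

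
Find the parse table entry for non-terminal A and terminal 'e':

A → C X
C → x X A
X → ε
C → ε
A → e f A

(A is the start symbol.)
A → e f A

To find M[A, 'e'], we find productions for A where 'e' is in the predict set (PREDICT(N → α) = (FIRST(α) \ {ε}) ∪ (FOLLOW(N) if α ⇒* ε)).

Relevant sets:
  FIRST(C) = { 'x', ε }
  FIRST(X) = { ε }
  FOLLOW(A) = { $ }

A → C X: PREDICT = { $, 'x' }
A → e f A: PREDICT = { 'e' }
  'e' is in predict set, so this production goes in M[A, 'e']

M[A, 'e'] = A → e f A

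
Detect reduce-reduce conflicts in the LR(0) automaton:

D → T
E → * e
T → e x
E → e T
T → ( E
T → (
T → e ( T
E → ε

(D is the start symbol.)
A reduce-reduce conflict occurs when an LR(0) state has two complete items [A → α .] and [B → β .] — both call for a reduction, and with no lookahead the parser cannot choose between them.

Augment with D' → D and build the canonical LR(0) collection (I0 = CLOSURE({[D' → . D]}), then GOTO on every symbol after a dot until no new states appear). It has 13 states:
  I0: { [D → . T], [D' → . D], [T → . ( E], [T → . (], [T → . e ( T], [T → . e x] }  — shift
  I1: { [E → . * e], [E → . e T], [E → .], [T → ( . E], [T → ( .] }  — shift, 2 reduces
  I2: { [D' → D .] }  — accept
  I3: { [D → T .] }  — reduce
  I4: { [T → e . ( T], [T → e . x] }  — shift
  I5: { [T → . ( E], [T → . (], [T → . e ( T], [T → . e x], [T → e ( . T] }  — shift
  I6: { [T → e x .] }  — reduce
  I7: { [T → e ( T .] }  — reduce
  I8: { [E → * . e] }  — shift
  I9: { [T → ( E .] }  — reduce
  I10: { [E → e . T], [T → . ( E], [T → . (], [T → . e ( T], [T → . e x] }  — shift
  I11: { [E → e T .] }  — reduce
  I12: { [E → * e .] }  — reduce

I1 contains complete items [E → .], [T → ( .] — reduce-reduce conflict.

Answer: Yes — I1: [E → .] vs [T → ( .]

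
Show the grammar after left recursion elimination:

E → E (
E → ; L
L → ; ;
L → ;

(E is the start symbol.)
E → ; L E'
E' → ( E'
E' → ε
L → ; ;
L → ;

E is directly left-recursive. The standard transformation for
  A → A α₁ | ... | A α_m | β₁ | ... | β_n
is
  A  → β₁ A' | ... | β_n A'
  A' → α₁ A' | ... | α_m A' | ε

E → ; L becomes E → ; L E'
E → E ( becomes E' → ( E'
Add E' → ε

Productions for other non-terminals are unchanged:
  L → ; ;
  L → ;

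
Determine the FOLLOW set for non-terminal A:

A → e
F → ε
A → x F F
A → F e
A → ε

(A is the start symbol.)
To compute FOLLOW(A), find every occurrence of A on a right-hand side N → α A β: add FIRST(β) \ {ε}, and if β is empty or nullable also add FOLLOW(N). Iterate to a fixed point.

A is the start symbol, so $ ∈ FOLLOW(A).
A does not occur on any right-hand side.

Taking the union: FOLLOW(A) = { $ }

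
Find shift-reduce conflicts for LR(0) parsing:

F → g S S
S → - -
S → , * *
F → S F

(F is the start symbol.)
No shift-reduce conflicts

Augment with F' → F and build the canonical LR(0) collection (I0 = CLOSURE({[F' → . F]}), then GOTO on every symbol after a dot until no new states appear). It has 12 states:
  I0: { [F → . S F], [F → . g S S], [F' → . F], [S → . , * *], [S → . - -] }  — shift
  I1: { [S → , . * *] }  — shift
  I2: { [S → - . -] }  — shift
  I3: { [F' → F .] }  — accept
  I4: { [F → . S F], [F → . g S S], [F → S . F], [S → . , * *], [S → . - -] }  — shift
  I5: { [F → g . S S], [S → . , * *], [S → . - -] }  — shift
  I6: { [F → g S . S], [S → . , * *], [S → . - -] }  — shift
  I7: { [F → g S S .] }  — reduce
  I8: { [F → S F .] }  — reduce
  I9: { [S → - - .] }  — reduce
  I10: { [S → , * . *] }  — shift
  I11: { [S → , * * .] }  — reduce

No state contains both a complete item and a shift item.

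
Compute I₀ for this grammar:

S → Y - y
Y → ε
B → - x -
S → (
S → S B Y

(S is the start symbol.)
{ [S → . (], [S → . S B Y], [S → . Y - y], [S' → . S], [Y → .] }

First, augment the grammar with S' → S
I₀ = CLOSURE({ [S' → . S] }):
  [S' → . S] has the dot before S: add [S → . Y - y], [S → . (], [S → . S B Y]
  [S → . Y - y] has the dot before Y: add [Y → .]
No further items can be added.

I₀ = { [S → . (], [S → . S B Y], [S → . Y - y], [S' → . S], [Y → .] }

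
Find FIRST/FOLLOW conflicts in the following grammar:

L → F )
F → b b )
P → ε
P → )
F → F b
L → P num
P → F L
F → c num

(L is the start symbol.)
Nullable non-terminals: P.
FIRST sets used below: FIRST(F) = { 'b', 'c' }

P: nullable alternative(s) P → ε; FOLLOW(P) = { 'num' }
  P → ε: FIRST \ {ε} = { } — this is the only nullable alternative, skip
  P → ): FIRST \ {ε} = { ')' } — disjoint from FOLLOW(P)
  P → F L: FIRST \ {ε} = { 'b', 'c' } — disjoint from FOLLOW(P)

F, L have no nullable alternative, so no FIRST/FOLLOW check is needed there.

No FIRST/FOLLOW conflicts found.

Answer: No FIRST/FOLLOW conflicts.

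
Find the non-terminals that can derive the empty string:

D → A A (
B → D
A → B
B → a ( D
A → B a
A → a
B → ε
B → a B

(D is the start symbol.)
ε-productions: B → ε
So B is immediately nullable.
A → B: every symbol on the right is nullable, so A is nullable too.
No further non-terminal can be added: every production for the remaining non-terminals contains a terminal or a non-nullable non-terminal.
Nullable = { 'A', 'B' }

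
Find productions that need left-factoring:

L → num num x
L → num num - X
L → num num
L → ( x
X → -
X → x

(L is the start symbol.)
Yes, L has productions with common prefix 'num num'

Left-factoring is needed when two productions for the same non-terminal
share a common prefix on the right-hand side.

Productions for L:
  L → num num x
  L → num num - X
  L → num num
  L → ( x
Productions for X:
  X → -
  X → x

Found common prefix 'num num' in productions for L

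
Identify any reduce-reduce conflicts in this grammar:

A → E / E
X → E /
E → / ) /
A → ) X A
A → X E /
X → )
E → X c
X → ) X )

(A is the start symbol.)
Yes — I10: [A → X E / .] vs [X → E / .]; I20: [X → ) .] vs [X → ) X ) .]

Augment with A' → A and build the canonical LR(0) collection (I0 = CLOSURE({[A' → . A]}), then GOTO on every symbol after a dot until no new states appear). It has 22 states:
  I0: { [A → . ) X A], [A → . E / E], [A → . X E /], [A' → . A], [E → . / ) /], [E → . X c], [X → . ) X )], [X → . )], [X → . E /] }  — shift
  I1: { [A → ) . X A], [E → . / ) /], [E → . X c], [X → ) . X )], [X → ) .], [X → . ) X )], [X → . )], [X → . E /] }  — shift, reduce
  I2: { [E → / . ) /] }  — shift
  I3: { [A' → A .] }  — accept
  I4: { [A → E . / E], [X → E . /] }  — shift
  I5: { [A → X . E /], [E → . / ) /], [E → . X c], [E → X . c], [X → . ) X )], [X → . )], [X → . E /] }  — shift
  I6: { [E → . / ) /], [E → . X c], [X → ) . X )], [X → ) .], [X → . ) X )], [X → . )], [X → . E /] }  — shift, reduce
  I7: { [A → X E . /], [X → E . /] }  — shift
  I8: { [E → X . c] }  — shift
  I9: { [E → X c .] }  — reduce
  I10: { [A → X E / .], [X → E / .] }  — 2 reduces
  I11: { [X → E . /] }  — shift
  I12: { [E → X . c], [X → ) X . )] }  — shift
  I13: { [X → ) X ) .] }  — reduce
  I14: { [X → E / .] }  — reduce
  I15: { [A → E / . E], [E → . / ) /], [E → . X c], [X → . ) X )], [X → . )], [X → . E /], [X → E / .] }  — shift, reduce
  I16: { [A → E / E .], [X → E . /] }  — shift, reduce
  I17: { [E → / ) . /] }  — shift
  I18: { [E → / ) / .] }  — reduce
  I19: { [A → ) X . A], [A → . ) X A], [A → . E / E], [A → . X E /], [E → . / ) /], [E → . X c], [E → X . c], [X → ) X . )], [X → . ) X )], [X → . )], [X → . E /] }  — shift
  I20: { [A → ) . X A], [E → . / ) /], [E → . X c], [X → ) . X )], [X → ) .], [X → ) X ) .], [X → . ) X )], [X → . )], [X → . E /] }  — shift, 2 reduces
  I21: { [A → ) X A .] }  — reduce

I10 contains complete items [A → X E / .], [X → E / .] — reduce-reduce conflict.
I20 contains complete items [X → ) .], [X → ) X ) .] — reduce-reduce conflict.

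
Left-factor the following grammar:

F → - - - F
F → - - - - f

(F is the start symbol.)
Left-factoring transforms A → αβ₁ | αβ₂ into A → αA' and A' → β₁ | β₂
(α is the longest common prefix among the alternatives). Repeat until
no nonterminal has two alternatives with a common prefix.

Round 1: F has alternatives sharing prefix '- - -'. Introduce F': F → - - - F'
  Add: F' → F
  Add: F' → - f

No remaining common prefixes — done.

Resulting grammar:
F → - - - F'
F' → F
F' → - f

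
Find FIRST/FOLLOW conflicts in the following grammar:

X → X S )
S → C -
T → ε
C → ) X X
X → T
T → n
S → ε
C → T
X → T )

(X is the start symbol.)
Nullable non-terminals: C, S, T, X.
FIRST sets used below: FIRST(T) = { 'n', ε }, FIRST(C) = { ')', 'n', ε }, FIRST(X) = { ')', '-', 'n', ε }, FIRST(S) = { ')', '-', 'n', ε }

C: nullable alternative(s) C → T; FOLLOW(C) = { '-' }
  C → ) X X: FIRST \ {ε} = { ')' } — disjoint from FOLLOW(C)
  C → T: FIRST \ {ε} = { 'n' } — this is the only nullable alternative, skip

S: nullable alternative(s) S → ε; FOLLOW(S) = { ')' }
  S → C -: FIRST \ {ε} = { ')', '-', 'n' } — overlaps FOLLOW(S) on { ')' }: CONFLICT
  S → ε: FIRST \ {ε} = { } — this is the only nullable alternative, skip

T: nullable alternative(s) T → ε; FOLLOW(T) = { $, ')', '-', 'n' }
  T → ε: FIRST \ {ε} = { } — this is the only nullable alternative, skip
  T → n: FIRST \ {ε} = { 'n' } — overlaps FOLLOW(T) on { 'n' }: CONFLICT

X: nullable alternative(s) X → T; FOLLOW(X) = { $, ')', '-', 'n' }
  X → X S ): FIRST \ {ε} = { ')', '-', 'n' } — overlaps FOLLOW(X) on { ')', '-', 'n' }: CONFLICT
  X → T: FIRST \ {ε} = { 'n' } — this is the only nullable alternative, skip
  X → T ): FIRST \ {ε} = { ')', 'n' } — overlaps FOLLOW(X) on { ')', 'n' }: CONFLICT

So the grammar has 4 FIRST/FOLLOW conflicts (marked CONFLICT above).

Answer: Yes. X → X S ')' with FOLLOW(X) on { ')', '-', 'n' }; X → T ')' with FOLLOW(X) on { ')', 'n' }; S → C '-' with FOLLOW(S) on { ')' }; T → n with FOLLOW(T) on { 'n' }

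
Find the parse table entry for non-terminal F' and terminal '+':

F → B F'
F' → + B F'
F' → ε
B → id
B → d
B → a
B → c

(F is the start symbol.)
F' → + B F'

To find M[F', '+'], we find productions for F' where '+' is in the predict set (PREDICT(N → α) = (FIRST(α) \ {ε}) ∪ (FOLLOW(N) if α ⇒* ε)).

Relevant sets:
  FOLLOW(F') = { $ }

F' → + B F': PREDICT = { '+' }
  '+' is in predict set, so this production goes in M[F', '+']
F' → ε: PREDICT = { $ }

M[F', '+'] = F' → + B F'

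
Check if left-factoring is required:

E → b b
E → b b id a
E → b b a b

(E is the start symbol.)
Yes, E has productions with common prefix 'b b'

Left-factoring is needed when two productions for the same non-terminal
share a common prefix on the right-hand side.

Productions for E:
  E → b b
  E → b b id a
  E → b b a b

Found common prefix 'b b' in productions for E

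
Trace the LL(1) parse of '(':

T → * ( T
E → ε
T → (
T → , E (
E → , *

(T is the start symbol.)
LL(1) parsing maintains a stack (initially the start symbol over $) and the input. At each step: if the stack top is a terminal, match it against the current input token; if it is a non-terminal N, replace it with the RHS of M[N, lookahead] (the unique production whose predict set contains the lookahead).

Stack is shown with the top on the left.

Stack  Input  Action
--------------------
T $    ( $    output T → (
( $    ( $    match '('
$      $      accept

The string is accepted.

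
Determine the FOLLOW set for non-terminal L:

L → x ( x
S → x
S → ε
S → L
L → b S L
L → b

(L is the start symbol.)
{ $, 'b', 'x' }

L is the start symbol, so $ ∈ FOLLOW(L).
In S → L: L is at the end, add FOLLOW(S)
In L → b S L: L is at the end; this adds FOLLOW(L) to itself — nothing new

The FOLLOW sets referred to above (computed the same way, to a fixed point):
  FOLLOW(S) = { 'b', 'x' }

Taking the union: FOLLOW(L) = { $, 'b', 'x' }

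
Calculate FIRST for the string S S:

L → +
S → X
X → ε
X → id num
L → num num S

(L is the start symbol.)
FIRST sets of the non-terminals involved (from the grammar, by fixed-point iteration):
  FIRST(S) = { 'id', ε }

To compute FIRST(S S), process the symbols left to right:
Symbol S is a non-terminal. Add FIRST(S) \ {ε} = { 'id' }
S is nullable (ε ∈ FIRST(S)), continue to the next symbol.
Symbol S is a non-terminal. Add FIRST(S) \ {ε} = { 'id' }
S is nullable (ε ∈ FIRST(S)), continue to the next symbol.
All symbols are nullable, so ε is in the result.
FIRST(S S) = { 'id', ε }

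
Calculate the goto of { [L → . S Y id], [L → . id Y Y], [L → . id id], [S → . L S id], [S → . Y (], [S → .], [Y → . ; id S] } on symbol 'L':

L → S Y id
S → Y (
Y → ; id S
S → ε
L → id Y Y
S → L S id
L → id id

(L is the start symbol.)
{ [L → . S Y id], [L → . id Y Y], [L → . id id], [S → . L S id], [S → . Y (], [S → .], [S → L . S id], [Y → . ; id S] }

GOTO(I, 'L') = CLOSURE({ [A → αX.β] : [A → α.Xβ] ∈ I, X = 'L' })

Items with dot before 'L', with the dot advanced:
  [S → . L S id] → [S → L . S id]
Closure of the advanced items:
  [S → L . S id] has the dot before S: add [S → . Y (], [S → .], [S → . L S id]
  [S → . Y (] has the dot before Y: add [Y → . ; id S]
  [S → . L S id] has the dot before L: add [L → . S Y id], [L → . id Y Y], [L → . id id]

GOTO = { [L → . S Y id], [L → . id Y Y], [L → . id id], [S → . L S id], [S → . Y (], [S → .], [S → L . S id], [Y → . ; id S] }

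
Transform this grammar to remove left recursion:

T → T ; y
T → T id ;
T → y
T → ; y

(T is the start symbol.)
T → y T'
T → ; y T'
T' → ; y T'
T' → id ; T'
T' → ε

T is directly left-recursive. The standard transformation for
  A → A α₁ | ... | A α_m | β₁ | ... | β_n
is
  A  → β₁ A' | ... | β_n A'
  A' → α₁ A' | ... | α_m A' | ε

T → y becomes T → y T'
T → ; y becomes T → ; y T'
T → T ; y becomes T' → ; y T'
T → T id ; becomes T' → id ; T'
Add T' → ε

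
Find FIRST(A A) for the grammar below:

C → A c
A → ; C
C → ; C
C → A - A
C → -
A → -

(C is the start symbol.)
{ '-', ';' }

FIRST sets of the non-terminals involved (from the grammar, by fixed-point iteration):
  FIRST(A) = { '-', ';' }

To compute FIRST(A A), process the symbols left to right:
Symbol A is a non-terminal. Add FIRST(A) \ {ε} = { '-', ';' }
A is not nullable (ε ∉ FIRST(A)), so stop here.
FIRST(A A) = { '-', ';' }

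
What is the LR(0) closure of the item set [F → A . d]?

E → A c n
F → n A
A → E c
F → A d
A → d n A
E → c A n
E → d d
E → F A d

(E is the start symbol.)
Start with: [F → A . d]
The dot precedes the terminal d, so nothing is added.

CLOSURE = { [F → A . d] }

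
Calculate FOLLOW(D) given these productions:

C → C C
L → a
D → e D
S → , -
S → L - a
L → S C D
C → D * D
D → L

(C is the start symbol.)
{ $, '*', ',', '-', 'a', 'e' }

To compute FOLLOW(D), find every occurrence of D on a right-hand side N → α D β: add FIRST(β) \ {ε}, and if β is empty or nullable also add FOLLOW(N). Iterate to a fixed point.

In D → e D: D is at the end; this adds FOLLOW(D) to itself — nothing new
In L → S C D: D is at the end, add FOLLOW(L)
In C → D * D: D is followed by '*' D, add FIRST('*' D) \ {ε} = { '*' }
In C → D * D: D is at the end, add FOLLOW(C)

The FOLLOW sets referred to above (computed the same way, to a fixed point):
  FOLLOW(L) = { $, '*', ',', '-', 'a', 'e' }
  FOLLOW(C) = { $, ',', 'a', 'e' }

Taking the union: FOLLOW(D) = { $, '*', ',', '-', 'a', 'e' }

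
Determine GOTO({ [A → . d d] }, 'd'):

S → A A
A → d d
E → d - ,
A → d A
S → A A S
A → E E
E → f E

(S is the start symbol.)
GOTO(I, 'd') = CLOSURE({ [A → αX.β] : [A → α.Xβ] ∈ I, X = 'd' })

Items with dot before 'd', with the dot advanced:
  [A → . d d] → [A → d . d]
Closure adds nothing (no advanced item has the dot before a non-terminal).

GOTO = { [A → d . d] }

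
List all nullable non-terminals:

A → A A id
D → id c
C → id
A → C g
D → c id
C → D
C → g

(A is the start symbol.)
There are no ε-productions, so no non-terminal can derive ε.
No non-terminals are nullable.

Answer: None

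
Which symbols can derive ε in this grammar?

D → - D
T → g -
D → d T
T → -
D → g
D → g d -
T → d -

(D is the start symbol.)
None

There are no ε-productions, so no non-terminal can derive ε.
No non-terminals are nullable.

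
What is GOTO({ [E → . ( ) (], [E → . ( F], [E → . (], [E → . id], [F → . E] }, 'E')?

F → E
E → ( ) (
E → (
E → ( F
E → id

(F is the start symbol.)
GOTO(I, 'E') = CLOSURE({ [A → αX.β] : [A → α.Xβ] ∈ I, X = 'E' })

Items with dot before 'E', with the dot advanced:
  [F → . E] → [F → E .]
Closure adds nothing (no advanced item has the dot before a non-terminal).

GOTO = { [F → E .] }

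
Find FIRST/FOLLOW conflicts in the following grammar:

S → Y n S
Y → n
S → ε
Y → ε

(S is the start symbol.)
Nullable non-terminals: S, Y.
FIRST sets used below: FIRST(Y) = { 'n', ε }

S: nullable alternative(s) S → ε; FOLLOW(S) = { $ }
  S → Y n S: FIRST \ {ε} = { 'n' } — disjoint from FOLLOW(S)
  S → ε: FIRST \ {ε} = { } — this is the only nullable alternative, skip

Y: nullable alternative(s) Y → ε; FOLLOW(Y) = { 'n' }
  Y → n: FIRST \ {ε} = { 'n' } — overlaps FOLLOW(Y) on { 'n' }: CONFLICT
  Y → ε: FIRST \ {ε} = { } — this is the only nullable alternative, skip

So the grammar has 1 FIRST/FOLLOW conflict (marked CONFLICT above).

Answer: Yes. Y → n with FOLLOW(Y) on { 'n' }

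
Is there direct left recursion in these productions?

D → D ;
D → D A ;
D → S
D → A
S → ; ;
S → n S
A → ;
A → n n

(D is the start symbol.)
Direct left recursion occurs when N → N α for some non-terminal N (the right-hand side begins with the left-hand side itself).

D → D ;: LEFT RECURSIVE (starts with D)
D → D A ;: LEFT RECURSIVE (starts with D)
D → S: starts with S
D → A: starts with A
S → ; ;: starts with ';'
S → n S: starts with n
A → ;: starts with ';'
A → n n: starts with n

The grammar has direct left recursion on: D.

Answer: Yes, D is left-recursive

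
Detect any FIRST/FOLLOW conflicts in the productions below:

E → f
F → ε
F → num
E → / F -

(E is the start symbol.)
No FIRST/FOLLOW conflicts.

A FIRST/FOLLOW conflict occurs when a non-terminal N has a nullable alternative N → β (β ⇒* ε) and another alternative N → α with FIRST(α) ∩ FOLLOW(N) ≠ ∅: on such a lookahead the parser cannot decide between expanding α and letting N vanish via β.

Nullable non-terminals: F.

F: nullable alternative(s) F → ε; FOLLOW(F) = { '-' }
  F → ε: FIRST \ {ε} = { } — this is the only nullable alternative, skip
  F → num: FIRST \ {ε} = { 'num' } — disjoint from FOLLOW(F)

E has no nullable alternative, so no FIRST/FOLLOW check is needed there.

No FIRST/FOLLOW conflicts found.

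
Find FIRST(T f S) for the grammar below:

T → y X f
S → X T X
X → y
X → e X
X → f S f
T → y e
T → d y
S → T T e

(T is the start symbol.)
FIRST sets of the non-terminals involved (from the grammar, by fixed-point iteration):
  FIRST(T) = { 'd', 'y' }

To compute FIRST(T f S), process the symbols left to right:
Symbol T is a non-terminal. Add FIRST(T) \ {ε} = { 'd', 'y' }
T is not nullable (ε ∉ FIRST(T)), so stop here.
FIRST(T f S) = { 'd', 'y' }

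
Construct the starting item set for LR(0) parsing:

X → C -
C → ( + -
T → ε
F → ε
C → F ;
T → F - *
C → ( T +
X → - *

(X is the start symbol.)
First, augment the grammar with X' → X
I₀ = CLOSURE({ [X' → . X] }):
  [X' → . X] has the dot before X: add [X → . C -], [X → . - *]
  [X → . C -] has the dot before C: add [C → . ( + -], [C → . F ;], [C → . ( T +]
  [C → . F ;] has the dot before F: add [F → .]
No further items can be added.

I₀ = { [C → . ( + -], [C → . ( T +], [C → . F ;], [F → .], [X → . - *], [X → . C -], [X' → . X] }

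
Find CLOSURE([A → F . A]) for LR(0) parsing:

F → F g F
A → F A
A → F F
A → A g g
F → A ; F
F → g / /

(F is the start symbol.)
{ [A → . A g g], [A → . F A], [A → . F F], [A → F . A], [F → . A ; F], [F → . F g F], [F → . g / /] }

To compute CLOSURE, for each item [A → α.Bβ] where B is a non-terminal, add [B → .γ] for all productions B → γ; repeat for the newly added items until nothing changes.

Start with: [A → F . A]
  [A → F . A] has the dot before A: add [A → . F A], [A → . F F], [A → . A g g]
  [A → . F A] has the dot before F: add [F → . F g F], [F → . A ; F], [F → . g / /]
No further items can be added.

CLOSURE = { [A → . A g g], [A → . F A], [A → . F F], [A → F . A], [F → . A ; F], [F → . F g F], [F → . g / /] }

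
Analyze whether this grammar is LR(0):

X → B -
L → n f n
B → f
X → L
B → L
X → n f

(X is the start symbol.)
No. Reduce-reduce conflict: [B → L .] and [X → L .]

A grammar is LR(0) if no state in the canonical LR(0) collection has:
  - both a shift item (dot before a terminal) and a complete item (shift-reduce conflict), or
  - two or more complete items (reduce-reduce conflict; the accept item [X' → X .] counts as a complete item here).

Augment with X' → X and build the canonical LR(0) collection (I0 = CLOSURE({[X' → . X]}), then GOTO on every symbol after a dot until no new states appear). It has 9 states:
  I0: { [B → . L], [B → . f], [L → . n f n], [X → . B -], [X → . L], [X → . n f], [X' → . X] }  — shift
  I1: { [X → B . -] }  — shift
  I2: { [B → L .], [X → L .] }  — 2 reduces
  I3: { [X' → X .] }  — accept
  I4: { [B → f .] }  — reduce
  I5: { [L → n . f n], [X → n . f] }  — shift
  I6: { [L → n f . n], [X → n f .] }  — shift, reduce
  I7: { [L → n f n .] }  — reduce
  I8: { [X → B - .] }  — reduce

Conflict in state I2:
  Reduce-reduce conflict: [B → L .] and [X → L .]
So the grammar is NOT LR(0).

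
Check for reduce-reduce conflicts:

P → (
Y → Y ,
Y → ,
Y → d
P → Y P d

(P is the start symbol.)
Yes — I6: [Y → , .] vs [Y → Y , .]

A reduce-reduce conflict occurs when an LR(0) state has two complete items [A → α .] and [B → β .] — both call for a reduction, and with no lookahead the parser cannot choose between them.

Augment with P' → P and build the canonical LR(0) collection (I0 = CLOSURE({[P' → . P]}), then GOTO on every symbol after a dot until no new states appear). It has 9 states:
  I0: { [P → . (], [P → . Y P d], [P' → . P], [Y → . ,], [Y → . Y ,], [Y → . d] }  — shift
  I1: { [P → ( .] }  — reduce
  I2: { [Y → , .] }  — reduce
  I3: { [P' → P .] }  — accept
  I4: { [P → . (], [P → . Y P d], [P → Y . P d], [Y → . ,], [Y → . Y ,], [Y → . d], [Y → Y . ,] }  — shift
  I5: { [Y → d .] }  — reduce
  I6: { [Y → , .], [Y → Y , .] }  — 2 reduces
  I7: { [P → Y P . d] }  — shift
  I8: { [P → Y P d .] }  — reduce

I6 contains complete items [Y → , .], [Y → Y , .] — reduce-reduce conflict.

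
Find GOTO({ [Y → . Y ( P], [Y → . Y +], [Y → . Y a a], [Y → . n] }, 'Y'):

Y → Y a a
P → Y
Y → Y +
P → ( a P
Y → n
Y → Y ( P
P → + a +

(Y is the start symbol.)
GOTO(I, 'Y') = CLOSURE({ [A → αX.β] : [A → α.Xβ] ∈ I, X = 'Y' })

Items with dot before 'Y', with the dot advanced:
  [Y → . Y ( P] → [Y → Y . ( P]
  [Y → . Y +] → [Y → Y . +]
  [Y → . Y a a] → [Y → Y . a a]
Closure adds nothing (no advanced item has the dot before a non-terminal).

GOTO = { [Y → Y . ( P], [Y → Y . +], [Y → Y . a a] }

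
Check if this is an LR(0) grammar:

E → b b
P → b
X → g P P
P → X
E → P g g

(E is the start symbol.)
No. Shift-reduce conflict between [P → b .] and [E → b . b]

Augment with E' → E and build the canonical LR(0) collection (I0 = CLOSURE({[E' → . E]}), then GOTO on every symbol after a dot until no new states appear). It has 12 states:
  I0: { [E → . P g g], [E → . b b], [E' → . E], [P → . X], [P → . b], [X → . g P P] }  — shift
  I1: { [E' → E .] }  — accept
  I2: { [E → P . g g] }  — shift
  I3: { [P → X .] }  — reduce
  I4: { [E → b . b], [P → b .] }  — shift, reduce
  I5: { [P → . X], [P → . b], [X → . g P P], [X → g . P P] }  — shift
  I6: { [P → . X], [P → . b], [X → . g P P], [X → g P . P] }  — shift
  I7: { [P → b .] }  — reduce
  I8: { [X → g P P .] }  — reduce
  I9: { [E → b b .] }  — reduce
  I10: { [E → P g . g] }  — shift
  I11: { [E → P g g .] }  — reduce

Conflict in state I4:
  Shift-reduce conflict between [P → b .] and [E → b . b]
So the grammar is NOT LR(0).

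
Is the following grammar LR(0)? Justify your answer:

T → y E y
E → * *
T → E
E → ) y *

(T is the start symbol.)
A grammar is LR(0) if no state in the canonical LR(0) collection has:
  - both a shift item (dot before a terminal) and a complete item (shift-reduce conflict), or
  - two or more complete items (reduce-reduce conflict; the accept item [T' → T .] counts as a complete item here).

Augment with T' → T and build the canonical LR(0) collection (I0 = CLOSURE({[T' → . T]}), then GOTO on every symbol after a dot until no new states appear). It has 11 states:
  I0: { [E → . ) y *], [E → . * *], [T → . E], [T → . y E y], [T' → . T] }  — shift
  I1: { [E → ) . y *] }  — shift
  I2: { [E → * . *] }  — shift
  I3: { [T → E .] }  — reduce
  I4: { [T' → T .] }  — accept
  I5: { [E → . ) y *], [E → . * *], [T → y . E y] }  — shift
  I6: { [T → y E . y] }  — shift
  I7: { [T → y E y .] }  — reduce
  I8: { [E → * * .] }  — reduce
  I9: { [E → ) y . *] }  — shift
  I10: { [E → ) y * .] }  — reduce

Every state is either a pure shift/goto state or contains exactly one complete item and nothing to shift — no conflicts. The grammar is LR(0).

Answer: Yes, the grammar is LR(0)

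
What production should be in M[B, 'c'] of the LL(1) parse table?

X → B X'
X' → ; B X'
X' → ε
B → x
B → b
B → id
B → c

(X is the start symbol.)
To find M[B, 'c'], we find productions for B where 'c' is in the predict set (PREDICT(N → α) = (FIRST(α) \ {ε}) ∪ (FOLLOW(N) if α ⇒* ε)).

B → x: PREDICT = { 'x' }
B → b: PREDICT = { 'b' }
B → id: PREDICT = { 'id' }
B → c: PREDICT = { 'c' }
  'c' is in predict set, so this production goes in M[B, 'c']

M[B, 'c'] = B → c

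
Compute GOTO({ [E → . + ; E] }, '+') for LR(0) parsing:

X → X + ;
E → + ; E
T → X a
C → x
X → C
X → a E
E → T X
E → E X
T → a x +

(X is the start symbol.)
GOTO(I, '+') = CLOSURE({ [A → αX.β] : [A → α.Xβ] ∈ I, X = '+' })

Items with dot before '+', with the dot advanced:
  [E → . + ; E] → [E → + . ; E]
Closure adds nothing (no advanced item has the dot before a non-terminal).

GOTO = { [E → + . ; E] }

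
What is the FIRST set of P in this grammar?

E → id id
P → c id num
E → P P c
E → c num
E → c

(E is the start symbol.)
{ 'c' }

To compute FIRST(P), examine every production with P on the left-hand side, reading each right-hand side left to right until a non-nullable symbol is reached.

From P → c id num:
  - c is a terminal: add 'c' and stop

Collecting: FIRST(P) = { 'c' }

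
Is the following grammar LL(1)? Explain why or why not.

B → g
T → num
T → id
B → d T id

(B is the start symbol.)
A grammar is LL(1) if for each non-terminal N with multiple productions, the predict sets of those productions are pairwise disjoint, where PREDICT(N → α) = (FIRST(α) \ {ε}) ∪ (FOLLOW(N) if α ⇒* ε).

For B:
  PREDICT(B → g) = { 'g' }
  PREDICT(B → d T id) = { 'd' }
For T:
  PREDICT(T → num) = { 'num' }
  PREDICT(T → id) = { 'id' }

All predict sets are disjoint. The grammar IS LL(1).

Answer: Yes, the grammar is LL(1).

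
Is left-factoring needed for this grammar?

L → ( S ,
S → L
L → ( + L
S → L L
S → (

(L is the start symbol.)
Left-factoring is needed when two productions for the same non-terminal
share a common prefix on the right-hand side.

Productions for L:
  L → ( S ,
  L → ( + L
Productions for S:
  S → L
  S → L L
  S → (

Found common prefix '(' in productions for L
Found common prefix 'L' in productions for S

Answer: Yes, L has productions with common prefix '('; S has productions with common prefix 'L'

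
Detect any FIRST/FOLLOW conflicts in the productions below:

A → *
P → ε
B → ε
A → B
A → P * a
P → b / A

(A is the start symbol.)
Yes. A → '*' with FOLLOW(A) on { '*' }; A → P '*' a with FOLLOW(A) on { '*' }

A FIRST/FOLLOW conflict occurs when a non-terminal N has a nullable alternative N → β (β ⇒* ε) and another alternative N → α with FIRST(α) ∩ FOLLOW(N) ≠ ∅: on such a lookahead the parser cannot decide between expanding α and letting N vanish via β.

Nullable non-terminals: A, B, P.
FIRST sets used below: FIRST(B) = { ε }, FIRST(P) = { 'b', ε }

A: nullable alternative(s) A → B; FOLLOW(A) = { $, '*' }
  A → *: FIRST \ {ε} = { '*' } — overlaps FOLLOW(A) on { '*' }: CONFLICT
  A → B: FIRST \ {ε} = { } — this is the only nullable alternative, skip
  A → P * a: FIRST \ {ε} = { '*', 'b' } — overlaps FOLLOW(A) on { '*' }: CONFLICT
B has a nullable alternative but only one production, so nothing to check.

P: nullable alternative(s) P → ε; FOLLOW(P) = { '*' }
  P → ε: FIRST \ {ε} = { } — this is the only nullable alternative, skip
  P → b / A: FIRST \ {ε} = { 'b' } — disjoint from FOLLOW(P)

So the grammar has 2 FIRST/FOLLOW conflicts (marked CONFLICT above).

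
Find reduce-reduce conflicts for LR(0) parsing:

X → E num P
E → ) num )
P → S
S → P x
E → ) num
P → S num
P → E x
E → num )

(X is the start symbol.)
Augment with X' → X and build the canonical LR(0) collection (I0 = CLOSURE({[X' → . X]}), then GOTO on every symbol after a dot until no new states appear). It has 15 states:
  I0: { [E → . ) num )], [E → . ) num], [E → . num )], [X → . E num P], [X' → . X] }  — shift
  I1: { [E → ) . num )], [E → ) . num] }  — shift
  I2: { [X → E . num P] }  — shift
  I3: { [X' → X .] }  — accept
  I4: { [E → num . )] }  — shift
  I5: { [E → num ) .] }  — reduce
  I6: { [E → . ) num )], [E → . ) num], [E → . num )], [P → . E x], [P → . S num], [P → . S], [S → . P x], [X → E num . P] }  — shift
  I7: { [P → E . x] }  — shift
  I8: { [S → P . x], [X → E num P .] }  — shift, reduce
  I9: { [P → S . num], [P → S .] }  — shift, reduce
  I10: { [P → S num .] }  — reduce
  I11: { [S → P x .] }  — reduce
  I12: { [P → E x .] }  — reduce
  I13: { [E → ) num . )], [E → ) num .] }  — shift, reduce
  I14: { [E → ) num ) .] }  — reduce

No state contains more than one complete item.

Answer: No reduce-reduce conflicts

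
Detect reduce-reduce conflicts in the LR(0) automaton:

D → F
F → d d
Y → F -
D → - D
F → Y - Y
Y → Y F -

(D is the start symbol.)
Augment with D' → D and build the canonical LR(0) collection (I0 = CLOSURE({[D' → . D]}), then GOTO on every symbol after a dot until no new states appear). It has 14 states:
  I0: { [D → . - D], [D → . F], [D' → . D], [F → . Y - Y], [F → . d d], [Y → . F -], [Y → . Y F -] }  — shift
  I1: { [D → - . D], [D → . - D], [D → . F], [F → . Y - Y], [F → . d d], [Y → . F -], [Y → . Y F -] }  — shift
  I2: { [D' → D .] }  — accept
  I3: { [D → F .], [Y → F . -] }  — shift, reduce
  I4: { [F → . Y - Y], [F → . d d], [F → Y . - Y], [Y → . F -], [Y → . Y F -], [Y → Y . F -] }  — shift
  I5: { [F → d . d] }  — shift
  I6: { [F → d d .] }  — reduce
  I7: { [F → . Y - Y], [F → . d d], [F → Y - . Y], [Y → . F -], [Y → . Y F -] }  — shift
  I8: { [Y → F . -], [Y → Y F . -] }  — shift
  I9: { [Y → F - .], [Y → Y F - .] }  — 2 reduces
  I10: { [Y → F . -] }  — shift
  I11: { [F → . Y - Y], [F → . d d], [F → Y - Y .], [F → Y . - Y], [Y → . F -], [Y → . Y F -], [Y → Y . F -] }  — shift, reduce
  I12: { [Y → F - .] }  — reduce
  I13: { [D → - D .] }  — reduce

I9 contains complete items [Y → F - .], [Y → Y F - .] — reduce-reduce conflict.

Answer: Yes — I9: [Y → F - .] vs [Y → Y F - .]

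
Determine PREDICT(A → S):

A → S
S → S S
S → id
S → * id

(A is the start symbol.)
PREDICT(A → S) = (FIRST(RHS) \ {ε}) ∪ (FOLLOW(A) if ε ∈ FIRST(RHS), i.e. RHS ⇒* ε)
FIRST(S) = { '*', 'id' }
FIRST(S) = { '*', 'id' }
ε ∉ FIRST(S), so FOLLOW(A) is not added.
PREDICT(A → S) = { '*', 'id' }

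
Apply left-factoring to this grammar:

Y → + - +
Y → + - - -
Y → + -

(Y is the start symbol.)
Left-factoring transforms A → αβ₁ | αβ₂ into A → αA' and A' → β₁ | β₂
(α is the longest common prefix among the alternatives). Repeat until
no nonterminal has two alternatives with a common prefix.

Round 1: Y has alternatives sharing prefix '+ -'. Introduce Y': Y → + - Y'
  Add: Y' → +
  Add: Y' → - -
  Add: Y' → ε

No remaining common prefixes — done.

Resulting grammar:
Y → + - Y'
Y' → +
Y' → - -
Y' → ε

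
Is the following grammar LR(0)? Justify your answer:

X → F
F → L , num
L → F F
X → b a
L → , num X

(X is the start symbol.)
No. Shift-reduce conflict between [X → F .] and [L → . , num X]

A grammar is LR(0) if no state in the canonical LR(0) collection has:
  - both a shift item (dot before a terminal) and a complete item (shift-reduce conflict), or
  - two or more complete items (reduce-reduce conflict; the accept item [X' → X .] counts as a complete item here).

Augment with X' → X and build the canonical LR(0) collection (I0 = CLOSURE({[X' → . X]}), then GOTO on every symbol after a dot until no new states appear). It has 12 states:
  I0: { [F → . L , num], [L → . , num X], [L → . F F], [X → . F], [X → . b a], [X' → . X] }  — shift
  I1: { [L → , . num X] }  — shift
  I2: { [F → . L , num], [L → . , num X], [L → . F F], [L → F . F], [X → F .] }  — shift, reduce
  I3: { [F → L . , num] }  — shift
  I4: { [X' → X .] }  — accept
  I5: { [X → b . a] }  — shift
  I6: { [X → b a .] }  — reduce
  I7: { [F → L , . num] }  — shift
  I8: { [F → L , num .] }  — reduce
  I9: { [F → . L , num], [L → . , num X], [L → . F F], [L → F . F], [L → F F .] }  — shift, reduce
  I10: { [F → . L , num], [L → , num . X], [L → . , num X], [L → . F F], [X → . F], [X → . b a] }  — shift
  I11: { [L → , num X .] }  — reduce

Conflict in state I2:
  Shift-reduce conflict between [X → F .] and [L → . , num X]
So the grammar is NOT LR(0).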